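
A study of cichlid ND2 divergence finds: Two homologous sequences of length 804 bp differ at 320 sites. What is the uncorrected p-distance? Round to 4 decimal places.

0.3980

p = 320/804 = 0.398009… ≈ 0.3980 (to 4 d.p.).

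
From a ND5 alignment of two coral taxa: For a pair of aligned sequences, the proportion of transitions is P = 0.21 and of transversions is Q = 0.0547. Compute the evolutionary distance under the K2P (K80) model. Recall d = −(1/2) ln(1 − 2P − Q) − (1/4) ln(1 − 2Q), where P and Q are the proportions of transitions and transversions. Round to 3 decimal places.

Under the Kimura two-parameter model, d = −½ ln(1 − 2P − Q) − ¼ ln(1 − 2Q).
1 − 2P − Q = 0.5253, giving −½ ln(0.5253) = 0.321893.
1 − 2Q = 0.8906, giving −¼ ln(0.8906) = 0.028965.
d = 0.321893 + 0.028965 = 0.350858.

0.351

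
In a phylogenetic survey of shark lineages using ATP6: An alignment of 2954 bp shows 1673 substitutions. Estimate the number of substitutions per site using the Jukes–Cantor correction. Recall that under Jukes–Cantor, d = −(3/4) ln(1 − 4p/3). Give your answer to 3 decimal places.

1.055

p = 1673/2954 ≈ 0.566351.
d = −(3/4) ln(1 − 4p/3) = −0.75 ln(1 − 0.755135) = −0.75 ln(0.244865)
  = −0.75 × (-1.407048) = 1.055286 substitutions/site.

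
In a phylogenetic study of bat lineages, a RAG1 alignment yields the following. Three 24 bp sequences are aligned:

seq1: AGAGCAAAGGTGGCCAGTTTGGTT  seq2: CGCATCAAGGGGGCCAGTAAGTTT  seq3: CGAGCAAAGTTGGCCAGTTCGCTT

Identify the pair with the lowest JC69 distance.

seq1 and seq3

seq1–seq2: 9/24 differ, p = 0.375, d = 0.520.
seq1–seq3: 4/24 differ, p = 0.167, d = 0.188.
seq2–seq3: 9/24 differ, p = 0.375, d = 0.520.
The smallest distance is between seq1 and seq3.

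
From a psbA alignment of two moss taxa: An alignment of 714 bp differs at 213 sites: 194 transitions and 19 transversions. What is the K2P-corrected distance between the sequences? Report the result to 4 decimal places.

0.4357

P = 194/714 ≈ 0.271709 and Q = 19/714 ≈ 0.026611.
Under the Kimura two-parameter model, d = −½ ln(1 − 2P − Q) − ¼ ln(1 − 2Q).
1 − 2P − Q = 0.429971, giving −½ ln(0.429971) = 0.422019.
1 − 2Q = 0.946778, giving −¼ ln(0.946778) = 0.013673.
d = 0.422019 + 0.013673 = 0.435692.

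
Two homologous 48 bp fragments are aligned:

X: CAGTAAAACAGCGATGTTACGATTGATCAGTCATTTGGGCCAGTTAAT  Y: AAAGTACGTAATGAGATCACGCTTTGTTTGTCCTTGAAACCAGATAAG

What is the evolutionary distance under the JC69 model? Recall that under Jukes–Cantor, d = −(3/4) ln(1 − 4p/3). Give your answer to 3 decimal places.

0.824

The sequences differ at 24 of 48 sites, so p = 24/48 = 0.5.
d = −(3/4) ln(1 − 4p/3) = −0.75 ln(1 − 0.666667) = −0.75 ln(0.333333)
  = −0.75 × (-1.098613) = 0.823960 substitutions/site.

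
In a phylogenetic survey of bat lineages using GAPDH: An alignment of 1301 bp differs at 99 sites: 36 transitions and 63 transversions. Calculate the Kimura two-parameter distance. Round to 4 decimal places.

0.0802

P = 36/1301 ≈ 0.027671 and Q = 63/1301 ≈ 0.048424.
Under the Kimura two-parameter model, d = −½ ln(1 − 2P − Q) − ¼ ln(1 − 2Q).
1 − 2P − Q = 0.896234, giving −½ ln(0.896234) = 0.054777.
1 − 2Q = 0.903152, giving −¼ ln(0.903152) = 0.025466.
d = 0.054777 + 0.025466 = 0.080243.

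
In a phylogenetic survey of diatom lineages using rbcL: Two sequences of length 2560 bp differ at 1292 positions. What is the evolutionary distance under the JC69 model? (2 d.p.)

p = 1292/2560 ≈ 0.504688.
d = −(3/4) ln(1 − 4p/3) = −0.75 ln(1 − 0.672917) = −0.75 ln(0.327083)
  = −0.75 × (-1.117541) = 0.838156 substitutions/site.

0.84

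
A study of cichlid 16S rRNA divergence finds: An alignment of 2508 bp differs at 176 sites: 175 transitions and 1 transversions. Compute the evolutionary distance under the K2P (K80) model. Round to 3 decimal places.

0.076

P = 175/2508 ≈ 0.069777 and Q = 1/2508 ≈ 0.000399.
Under the Kimura two-parameter model, d = −½ ln(1 − 2P − Q) − ¼ ln(1 − 2Q).
1 − 2P − Q = 0.860047, giving −½ ln(0.860047) = 0.075384.
1 − 2Q = 0.999202, giving −¼ ln(0.999202) = 0.000200.
d = 0.075384 + 0.000200 = 0.075584.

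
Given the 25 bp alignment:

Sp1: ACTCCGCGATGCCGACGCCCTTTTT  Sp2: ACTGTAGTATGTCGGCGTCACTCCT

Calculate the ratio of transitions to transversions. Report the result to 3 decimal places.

Transitions are A↔G and C↔T; transversions are all other mismatches.
Transitions: 8. Transversions: 4.
R = 8/4 = 2.000.

2.000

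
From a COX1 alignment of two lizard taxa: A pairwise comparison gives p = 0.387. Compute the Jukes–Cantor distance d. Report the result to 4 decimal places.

d = −(3/4) ln(1 − 4p/3) = −0.75 ln(1 − 0.516) = −0.75 ln(0.484)
  = −0.75 × (-0.725670) = 0.544253 substitutions/site.

0.5443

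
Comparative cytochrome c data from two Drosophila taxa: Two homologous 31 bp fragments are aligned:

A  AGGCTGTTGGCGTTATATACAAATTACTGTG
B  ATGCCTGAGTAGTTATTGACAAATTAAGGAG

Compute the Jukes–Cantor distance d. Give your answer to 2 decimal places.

The sequences differ at 12 of 31 sites, so p = 12/31 ≈ 0.387097.
d = −(3/4) ln(1 − 4p/3) = −0.75 ln(1 − 0.516129) = −0.75 ln(0.483871)
  = −0.75 × (-0.725937) = 0.544453 substitutions/site.

0.54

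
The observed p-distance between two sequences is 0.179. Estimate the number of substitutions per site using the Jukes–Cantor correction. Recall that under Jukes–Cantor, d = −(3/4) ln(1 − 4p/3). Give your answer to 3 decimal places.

d = −(3/4) ln(1 − 4p/3) = −0.75 ln(1 − 0.238667) = −0.75 ln(0.761333)
  = −0.75 × (-0.272684) = 0.204513 substitutions/site.

0.205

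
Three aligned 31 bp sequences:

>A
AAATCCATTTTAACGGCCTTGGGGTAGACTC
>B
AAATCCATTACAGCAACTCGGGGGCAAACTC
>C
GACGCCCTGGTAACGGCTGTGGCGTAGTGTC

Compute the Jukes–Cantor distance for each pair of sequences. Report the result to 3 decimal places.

d(A,B) = 0.422, d(A,C) = 0.481, d(B,C) = 0.985

A–B: 10/31 sites differ → p ≈ 0.322581, d = −0.75 ln(1 − 0.430108) = 0.421731 ≈ 0.422.
A–C: 11/31 sites differ → p ≈ 0.354839, d = −0.75 ln(1 − 0.473119) = 0.480585 ≈ 0.481.
B–C: 17/31 sites differ → p ≈ 0.548387, d = −0.75 ln(1 − 0.731183) = 0.985293 ≈ 0.985.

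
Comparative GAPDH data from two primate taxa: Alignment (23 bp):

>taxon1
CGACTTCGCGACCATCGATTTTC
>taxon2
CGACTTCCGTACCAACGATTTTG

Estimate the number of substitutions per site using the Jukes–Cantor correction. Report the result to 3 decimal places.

The sequences differ at 5 of 23 sites (8, 9, 10, 15, 23), so p = 5/23 ≈ 0.217391.
d = −(3/4) ln(1 − 4p/3) = −0.75 ln(1 − 0.289855) = −0.75 ln(0.710145)
  = −0.75 × (-0.342286) = 0.256715 substitutions/site.

0.257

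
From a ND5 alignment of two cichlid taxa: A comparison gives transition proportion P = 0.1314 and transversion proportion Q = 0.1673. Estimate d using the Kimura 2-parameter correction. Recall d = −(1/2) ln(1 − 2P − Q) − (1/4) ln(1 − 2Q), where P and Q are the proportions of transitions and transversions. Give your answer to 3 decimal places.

0.383

Under the Kimura two-parameter model, d = −½ ln(1 − 2P − Q) − ¼ ln(1 − 2Q).
1 − 2P − Q = 0.5699, giving −½ ln(0.5699) = 0.281147.
1 − 2Q = 0.6654, giving −¼ ln(0.6654) = 0.101842.
d = 0.281147 + 0.101842 = 0.382989.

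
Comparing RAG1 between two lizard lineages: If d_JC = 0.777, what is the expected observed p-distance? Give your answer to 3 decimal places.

p = (3/4)(1 − e^(−4d/3)) = 0.75 × (1 − e^(-1.036)) = 0.75 × (1 − 0.354871) = 0.483847.

0.484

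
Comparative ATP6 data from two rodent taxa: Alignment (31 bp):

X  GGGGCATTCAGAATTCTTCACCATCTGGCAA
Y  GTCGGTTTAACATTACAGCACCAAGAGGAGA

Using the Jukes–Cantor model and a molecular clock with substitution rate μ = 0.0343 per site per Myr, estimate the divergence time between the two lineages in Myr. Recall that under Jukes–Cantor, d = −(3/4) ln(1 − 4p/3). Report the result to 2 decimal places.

11.33

The sequences differ at 15 of 31 sites, so p = 15/31 ≈ 0.483871.
d = −(3/4) ln(1 − 4p/3) = −0.75 ln(1 − 0.645161) = −0.75 ln(0.354839)
  = −0.75 × (-1.036091) = 0.777068 substitutions/site.
Under a molecular clock d = 2μt, so t = d/(2μ) = 0.777068 / (2 × 0.0343) = 11.33 Myr.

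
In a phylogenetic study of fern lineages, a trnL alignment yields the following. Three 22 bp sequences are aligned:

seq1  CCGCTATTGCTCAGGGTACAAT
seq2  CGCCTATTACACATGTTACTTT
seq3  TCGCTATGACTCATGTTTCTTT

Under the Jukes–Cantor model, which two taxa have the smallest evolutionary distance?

seq2 and seq3

seq1–seq2: 8/22 differ, p = 0.364, d = 0.497.
seq1–seq3: 8/22 differ, p = 0.364, d = 0.497.
seq2–seq3: 6/22 differ, p = 0.273, d = 0.339.
The smallest distance is between seq2 and seq3.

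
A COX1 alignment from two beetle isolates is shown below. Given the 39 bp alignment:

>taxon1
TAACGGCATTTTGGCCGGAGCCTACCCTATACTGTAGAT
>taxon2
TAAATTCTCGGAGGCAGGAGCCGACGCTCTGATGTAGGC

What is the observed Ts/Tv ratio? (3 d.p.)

Transitions are A↔G and C↔T; transversions are all other mismatches.
Transitions: 4. Transversions: 12.
R = 4/12 = 0.333333… ≈ 0.333 (to 3 d.p.).

0.333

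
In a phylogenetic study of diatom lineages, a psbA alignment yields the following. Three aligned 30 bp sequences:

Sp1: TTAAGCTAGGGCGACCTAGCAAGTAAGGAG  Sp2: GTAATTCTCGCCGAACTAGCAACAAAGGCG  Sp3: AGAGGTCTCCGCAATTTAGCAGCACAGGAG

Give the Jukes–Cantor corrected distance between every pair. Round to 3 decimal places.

Sp1–Sp2: 11/30 sites differ → p ≈ 0.366667, d = −0.75 ln(1 − 0.488889) = 0.503376 ≈ 0.503.
Sp1–Sp3: 15/30 sites differ → p = 0.5, d = −0.75 ln(1 − 0.666667) = 0.823960 ≈ 0.824.
Sp2–Sp3: 12/30 sites differ → p = 0.4, d = −0.75 ln(1 − 0.533333) = 0.571605 ≈ 0.572.

d(Sp1,Sp2) = 0.503, d(Sp1,Sp3) = 0.824, d(Sp2,Sp3) = 0.572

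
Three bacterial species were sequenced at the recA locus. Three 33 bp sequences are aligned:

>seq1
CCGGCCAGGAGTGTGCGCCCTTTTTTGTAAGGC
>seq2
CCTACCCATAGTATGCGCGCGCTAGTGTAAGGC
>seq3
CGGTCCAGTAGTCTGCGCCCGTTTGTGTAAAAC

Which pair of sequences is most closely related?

seq1–seq2: 11/33 differ, p = 0.333, d = 0.441.
seq1–seq3: 8/33 differ, p = 0.242, d = 0.293.
seq2–seq3: 11/33 differ, p = 0.333, d = 0.441.
The smallest distance is between seq1 and seq3.

seq1 and seq3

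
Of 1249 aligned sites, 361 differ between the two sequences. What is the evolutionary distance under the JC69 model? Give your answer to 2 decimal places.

0.37

p = 361/1249 ≈ 0.289031.
d = −(3/4) ln(1 − 4p/3) = −0.75 ln(1 − 0.385375) = −0.75 ln(0.614625)
  = −0.75 × (-0.486743) = 0.365057 substitutions/site.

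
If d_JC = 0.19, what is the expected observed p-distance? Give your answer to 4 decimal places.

p = (3/4)(1 − e^(−4d/3)) = 0.75 × (1 − e^(-0.253333)) = 0.75 × (1 − 0.776209) = 0.167843.

0.1678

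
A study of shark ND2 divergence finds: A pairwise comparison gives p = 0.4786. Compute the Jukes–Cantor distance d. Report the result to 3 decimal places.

0.762

d = −(3/4) ln(1 − 4p/3) = −0.75 ln(1 − 0.638133) = −0.75 ln(0.361867)
  = −0.75 × (-1.016479) = 0.762359 substitutions/site.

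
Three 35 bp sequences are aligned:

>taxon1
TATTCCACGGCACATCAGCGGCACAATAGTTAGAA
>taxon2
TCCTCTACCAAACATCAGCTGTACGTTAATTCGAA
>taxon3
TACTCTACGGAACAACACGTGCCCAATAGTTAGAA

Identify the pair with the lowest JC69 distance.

taxon1 and taxon3

taxon1–taxon2: 12/35 differ, p = 0.343, d = 0.458.
taxon1–taxon3: 8/35 differ, p = 0.229, d = 0.273.
taxon2–taxon3: 12/35 differ, p = 0.343, d = 0.458.
The smallest distance is between taxon1 and taxon3.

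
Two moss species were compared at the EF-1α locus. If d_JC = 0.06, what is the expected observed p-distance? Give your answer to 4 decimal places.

p = (3/4)(1 − e^(−4d/3)) = 0.75 × (1 − e^(-0.08)) = 0.75 × (1 − 0.923116) = 0.057663.

0.0577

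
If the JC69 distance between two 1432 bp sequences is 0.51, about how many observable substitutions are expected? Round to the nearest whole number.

530

Invert JC69: p = (3/4)(1 − e^(−4d/3)) = 0.75 × (1 − e^(-0.68)) = 0.75 × (1 − 0.506617) = 0.370037.
Expected differing sites = pL ≈ 0.370037 × 1432 = 529.892984 ≈ 530.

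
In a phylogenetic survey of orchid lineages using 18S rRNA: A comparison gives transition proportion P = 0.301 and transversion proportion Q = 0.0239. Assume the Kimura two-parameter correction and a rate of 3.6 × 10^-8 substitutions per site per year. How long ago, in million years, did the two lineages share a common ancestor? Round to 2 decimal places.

Under the Kimura two-parameter model, d = −½ ln(1 − 2P − Q) − ¼ ln(1 − 2Q).
1 − 2P − Q = 0.3741, giving −½ ln(0.3741) = 0.491616.
1 − 2Q = 0.9522, giving −¼ ln(0.9522) = 0.012245.
d = 0.491616 + 0.012245 = 0.503861.
Under a molecular clock d = 2μt, so t = d/(2μ) = 0.503861 / (2 × 3.6 × 10^-8) = 7.00 million years.

7.00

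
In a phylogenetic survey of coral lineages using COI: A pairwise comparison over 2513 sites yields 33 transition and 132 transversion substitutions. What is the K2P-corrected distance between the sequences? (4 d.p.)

0.0688

P = 33/2513 ≈ 0.013132 and Q = 132/2513 ≈ 0.052527.
Under the Kimura two-parameter model, d = −½ ln(1 − 2P − Q) − ¼ ln(1 − 2Q).
1 − 2P − Q = 0.921209, giving −½ ln(0.921209) = 0.041034.
1 − 2Q = 0.894946, giving −¼ ln(0.894946) = 0.027748.
d = 0.041034 + 0.027748 = 0.068782.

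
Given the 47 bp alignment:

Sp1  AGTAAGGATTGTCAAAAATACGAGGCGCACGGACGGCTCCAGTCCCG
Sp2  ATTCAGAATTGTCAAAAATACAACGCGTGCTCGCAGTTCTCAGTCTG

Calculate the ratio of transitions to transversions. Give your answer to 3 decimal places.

Transitions are A↔G and C↔T; transversions are all other mismatches.
Transitions: 11. Transversions: 7.
R = 11/7 = 1.571428… ≈ 1.571 (to 3 d.p.).

1.571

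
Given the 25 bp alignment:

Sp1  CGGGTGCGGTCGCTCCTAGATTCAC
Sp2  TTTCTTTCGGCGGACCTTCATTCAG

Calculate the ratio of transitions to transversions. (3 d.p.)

0.182

Transitions are A↔G and C↔T; transversions are all other mismatches.
Transitions: 2. Transversions: 11.
R = 2/11 = 0.181818… ≈ 0.182 (to 3 d.p.).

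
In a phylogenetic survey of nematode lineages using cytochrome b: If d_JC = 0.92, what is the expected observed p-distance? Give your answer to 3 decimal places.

p = (3/4)(1 − e^(−4d/3)) = 0.75 × (1 − e^(-1.226667)) = 0.75 × (1 − 0.293268) = 0.530049.

0.530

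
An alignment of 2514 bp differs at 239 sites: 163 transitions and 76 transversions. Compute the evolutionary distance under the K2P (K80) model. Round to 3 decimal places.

P = 163/2514 ≈ 0.064837 and Q = 76/2514 ≈ 0.030231.
Under the Kimura two-parameter model, d = −½ ln(1 − 2P − Q) − ¼ ln(1 − 2Q).
1 − 2P − Q = 0.840095, giving −½ ln(0.840095) = 0.087120.
1 − 2Q = 0.939538, giving −¼ ln(0.939538) = 0.015592.
d = 0.087120 + 0.015592 = 0.102712.

0.103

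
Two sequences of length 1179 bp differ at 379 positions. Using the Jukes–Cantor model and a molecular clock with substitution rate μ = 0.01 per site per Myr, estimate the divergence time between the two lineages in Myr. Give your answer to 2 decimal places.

p = 379/1179 ≈ 0.321459.
d = −(3/4) ln(1 − 4p/3) = −0.75 ln(1 − 0.428612) = −0.75 ln(0.571388)
  = −0.75 × (-0.559687) = 0.419765 substitutions/site.
Under a molecular clock d = 2μt, so t = d/(2μ) = 0.419765 / (2 × 0.01) = 20.99 Myr.

20.99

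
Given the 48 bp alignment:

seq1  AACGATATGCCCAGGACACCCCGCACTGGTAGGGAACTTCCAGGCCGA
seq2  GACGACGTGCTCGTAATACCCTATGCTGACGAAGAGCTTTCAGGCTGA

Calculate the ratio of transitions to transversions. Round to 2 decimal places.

19.00

Transitions are A↔G and C↔T; transversions are all other mismatches.
Transitions: 19. Transversions: 1.
R = 19/1 = 19.00.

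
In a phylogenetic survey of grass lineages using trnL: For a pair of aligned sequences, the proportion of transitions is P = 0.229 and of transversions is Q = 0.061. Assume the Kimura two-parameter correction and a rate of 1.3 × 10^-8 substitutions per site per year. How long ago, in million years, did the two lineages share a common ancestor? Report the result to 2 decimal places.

Under the Kimura two-parameter model, d = −½ ln(1 − 2P − Q) − ¼ ln(1 − 2Q).
1 − 2P − Q = 0.481, giving −½ ln(0.481) = 0.365944.
1 − 2Q = 0.878, giving −¼ ln(0.878) = 0.032527.
d = 0.365944 + 0.032527 = 0.398471.
Under a molecular clock d = 2μt, so t = d/(2μ) = 0.398471 / (2 × 1.3 × 10^-8) = 15.33 million years.

15.33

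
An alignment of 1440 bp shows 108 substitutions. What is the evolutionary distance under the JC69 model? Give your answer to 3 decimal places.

p = 108/1440 = 0.075.
d = −(3/4) ln(1 − 4p/3) = −0.75 ln(1 − 0.1) = −0.75 ln(0.9)
  = −0.75 × (-0.105361) = 0.079021 substitutions/site.

0.079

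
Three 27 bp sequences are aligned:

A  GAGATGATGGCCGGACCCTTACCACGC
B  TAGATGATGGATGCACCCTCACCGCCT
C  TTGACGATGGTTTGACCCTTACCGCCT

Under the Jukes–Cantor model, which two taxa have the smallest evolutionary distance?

B and C

A–B: 8/27 differ, p = 0.296, d = 0.377.
A–C: 9/27 differ, p = 0.333, d = 0.441.
B–C: 6/27 differ, p = 0.222, d = 0.264.
The smallest distance is between B and C.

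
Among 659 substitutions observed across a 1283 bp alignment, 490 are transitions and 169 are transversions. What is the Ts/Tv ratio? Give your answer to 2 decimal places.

2.90

R = 490/169 = 2.899408… ≈ 2.90 (to 2 d.p.).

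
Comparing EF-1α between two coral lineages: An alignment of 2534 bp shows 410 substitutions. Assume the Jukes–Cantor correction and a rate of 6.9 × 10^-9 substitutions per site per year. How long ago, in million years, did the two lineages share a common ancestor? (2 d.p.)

13.21

p = 410/2534 ≈ 0.1618.
d = −(3/4) ln(1 − 4p/3) = −0.75 ln(1 − 0.215733) = −0.75 ln(0.784267)
  = −0.75 × (-0.243006) = 0.182255 substitutions/site.
Under a molecular clock d = 2μt, so t = d/(2μ) = 0.182255 / (2 × 6.9 × 10^-9) = 13.21 million years.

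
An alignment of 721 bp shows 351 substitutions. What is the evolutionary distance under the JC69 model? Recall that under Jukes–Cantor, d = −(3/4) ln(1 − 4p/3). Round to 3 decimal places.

0.785

p = 351/721 ≈ 0.486824.
d = −(3/4) ln(1 − 4p/3) = −0.75 ln(1 − 0.649099) = −0.75 ln(0.350901)
  = −0.75 × (-1.047251) = 0.785438 substitutions/site.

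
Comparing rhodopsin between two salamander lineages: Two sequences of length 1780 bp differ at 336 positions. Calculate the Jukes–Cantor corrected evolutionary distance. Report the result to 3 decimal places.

p = 336/1780 ≈ 0.188764.
d = −(3/4) ln(1 − 4p/3) = −0.75 ln(1 − 0.251685) = −0.75 ln(0.748315)
  = −0.75 × (-0.289931) = 0.217448 substitutions/site.

0.217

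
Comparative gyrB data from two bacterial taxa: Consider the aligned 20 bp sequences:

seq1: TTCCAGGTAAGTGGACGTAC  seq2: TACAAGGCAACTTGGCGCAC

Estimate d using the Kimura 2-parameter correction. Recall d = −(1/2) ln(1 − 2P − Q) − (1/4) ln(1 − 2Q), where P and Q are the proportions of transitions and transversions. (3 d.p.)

0.474

Of 20 sites, 3 differences are transitions and 4 are transversions, so P = 3/20 = 0.15 and Q = 4/20 = 0.2.
Under the Kimura two-parameter model, d = −½ ln(1 − 2P − Q) − ¼ ln(1 − 2Q).
1 − 2P − Q = 0.5, giving −½ ln(0.5) = 0.346574.
1 − 2Q = 0.6, giving −¼ ln(0.6) = 0.127706.
d = 0.346574 + 0.127706 = 0.474280.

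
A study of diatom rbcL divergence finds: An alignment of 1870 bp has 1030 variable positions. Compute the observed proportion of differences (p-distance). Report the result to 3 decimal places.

0.551

p = 1030/1870 = 0.550802… ≈ 0.551 (to 3 d.p.).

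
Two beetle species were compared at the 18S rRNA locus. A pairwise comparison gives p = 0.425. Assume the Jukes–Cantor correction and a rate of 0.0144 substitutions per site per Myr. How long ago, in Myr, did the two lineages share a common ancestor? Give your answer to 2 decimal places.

21.78

d = −(3/4) ln(1 − 4p/3) = −0.75 ln(1 − 0.566667) = −0.75 ln(0.433333)
  = −0.75 × (-0.836249) = 0.627187 substitutions/site.
Under a molecular clock d = 2μt, so t = d/(2μ) = 0.627187 / (2 × 0.0144) = 21.78 Myr.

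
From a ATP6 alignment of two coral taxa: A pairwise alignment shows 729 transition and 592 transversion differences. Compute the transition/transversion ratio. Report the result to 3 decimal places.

R = 729/592 = 1.231418… ≈ 1.231 (to 3 d.p.).

1.231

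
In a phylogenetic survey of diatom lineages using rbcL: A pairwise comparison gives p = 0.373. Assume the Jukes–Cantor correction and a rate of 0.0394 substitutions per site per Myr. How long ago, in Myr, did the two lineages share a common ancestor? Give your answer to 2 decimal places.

6.55

d = −(3/4) ln(1 − 4p/3) = −0.75 ln(1 − 0.497333) = −0.75 ln(0.502667)
  = −0.75 × (-0.687827) = 0.515870 substitutions/site.
Under a molecular clock d = 2μt, so t = d/(2μ) = 0.515870 / (2 × 0.0394) = 6.55 Myr.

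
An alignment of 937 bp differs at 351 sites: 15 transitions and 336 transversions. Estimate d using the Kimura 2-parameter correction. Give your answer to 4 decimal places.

P = 15/937 ≈ 0.016009 and Q = 336/937 ≈ 0.358591.
Under the Kimura two-parameter model, d = −½ ln(1 − 2P − Q) − ¼ ln(1 − 2Q).
1 − 2P − Q = 0.609391, giving −½ ln(0.609391) = 0.247648.
1 − 2Q = 0.282818, giving −¼ ln(0.282818) = 0.315738.
d = 0.247648 + 0.315738 = 0.563386.

0.5634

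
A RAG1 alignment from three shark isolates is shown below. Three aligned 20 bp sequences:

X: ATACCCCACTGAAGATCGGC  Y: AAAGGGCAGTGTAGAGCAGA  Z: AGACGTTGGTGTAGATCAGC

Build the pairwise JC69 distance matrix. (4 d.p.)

d(X,Y) = 0.6872, d(X,Z) = 0.5716, d(Y,Z) = 0.4715

X–Y: 9/20 sites differ → p = 0.45, d = −0.75 ln(1 − 0.6) = 0.687218 ≈ 0.6872.
X–Z: 8/20 sites differ → p = 0.4, d = −0.75 ln(1 − 0.533333) = 0.571605 ≈ 0.5716.
Y–Z: 7/20 sites differ → p = 0.35, d = −0.75 ln(1 − 0.466667) = 0.471457 ≈ 0.4715.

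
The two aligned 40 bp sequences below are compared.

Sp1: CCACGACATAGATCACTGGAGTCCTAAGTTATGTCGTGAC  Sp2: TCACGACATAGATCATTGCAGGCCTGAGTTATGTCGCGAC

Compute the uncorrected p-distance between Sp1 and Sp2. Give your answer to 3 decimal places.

0.150

The sequences differ at 6 of 40 positions (sites 1, 16, 19, 22, 26, 37).
p = 6/40 = 0.150.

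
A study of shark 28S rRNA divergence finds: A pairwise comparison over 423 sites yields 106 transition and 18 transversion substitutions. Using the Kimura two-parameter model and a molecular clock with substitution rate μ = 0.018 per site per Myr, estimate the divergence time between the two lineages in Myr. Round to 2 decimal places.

11.52

P = 106/423 ≈ 0.250591 and Q = 18/423 ≈ 0.042553.
Under the Kimura two-parameter model, d = −½ ln(1 − 2P − Q) − ¼ ln(1 − 2Q).
1 − 2P − Q = 0.456265, giving −½ ln(0.456265) = 0.392341.
1 − 2Q = 0.914894, giving −¼ ln(0.914894) = 0.022237.
d = 0.392341 + 0.022237 = 0.414578.
Under a molecular clock d = 2μt, so t = d/(2μ) = 0.414578 / (2 × 0.018) = 11.52 Myr.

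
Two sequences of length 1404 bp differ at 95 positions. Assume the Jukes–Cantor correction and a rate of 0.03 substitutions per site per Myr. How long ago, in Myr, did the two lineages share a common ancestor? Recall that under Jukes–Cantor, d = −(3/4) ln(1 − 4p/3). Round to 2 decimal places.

p = 95/1404 ≈ 0.067664.
d = −(3/4) ln(1 − 4p/3) = −0.75 ln(1 − 0.090219) = −0.75 ln(0.909781)
  = −0.75 × (-0.094551) = 0.070913 substitutions/site.
Under a molecular clock d = 2μt, so t = d/(2μ) = 0.070913 / (2 × 0.03) = 1.18 Myr.

1.18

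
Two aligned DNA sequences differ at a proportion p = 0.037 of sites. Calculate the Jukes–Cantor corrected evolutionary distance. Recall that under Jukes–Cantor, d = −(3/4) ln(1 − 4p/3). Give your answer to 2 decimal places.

d = −(3/4) ln(1 − 4p/3) = −0.75 ln(1 − 0.049333) = −0.75 ln(0.950667)
  = −0.75 × (-0.050591) = 0.037943 substitutions/site.

0.04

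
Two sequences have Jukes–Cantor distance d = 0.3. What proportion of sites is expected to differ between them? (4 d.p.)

0.2473

p = (3/4)(1 − e^(−4d/3)) = 0.75 × (1 − e^(-0.4)) = 0.75 × (1 − 0.670320) = 0.247260.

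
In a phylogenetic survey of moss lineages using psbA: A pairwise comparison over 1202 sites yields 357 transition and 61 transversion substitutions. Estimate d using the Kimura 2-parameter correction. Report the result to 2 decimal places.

P = 357/1202 ≈ 0.297005 and Q = 61/1202 ≈ 0.050749.
Under the Kimura two-parameter model, d = −½ ln(1 − 2P − Q) − ¼ ln(1 − 2Q).
1 − 2P − Q = 0.355241, giving −½ ln(0.355241) = 0.517479.
1 − 2Q = 0.898502, giving −¼ ln(0.898502) = 0.026757.
d = 0.517479 + 0.026757 = 0.544236.

0.54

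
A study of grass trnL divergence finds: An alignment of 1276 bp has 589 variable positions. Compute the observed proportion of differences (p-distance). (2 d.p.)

p = 589/1276 = 0.461598… ≈ 0.46 (to 2 d.p.).

0.46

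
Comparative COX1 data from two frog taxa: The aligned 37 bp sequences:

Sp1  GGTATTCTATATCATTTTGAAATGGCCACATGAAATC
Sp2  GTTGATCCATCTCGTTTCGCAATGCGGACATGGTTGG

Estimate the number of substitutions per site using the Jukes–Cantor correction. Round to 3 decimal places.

The sequences differ at 16 of 37 sites, so p = 16/37 ≈ 0.432432.
d = −(3/4) ln(1 − 4p/3) = −0.75 ln(1 − 0.576576) = −0.75 ln(0.423424)
  = −0.75 × (-0.859381) = 0.644536 substitutions/site.

0.645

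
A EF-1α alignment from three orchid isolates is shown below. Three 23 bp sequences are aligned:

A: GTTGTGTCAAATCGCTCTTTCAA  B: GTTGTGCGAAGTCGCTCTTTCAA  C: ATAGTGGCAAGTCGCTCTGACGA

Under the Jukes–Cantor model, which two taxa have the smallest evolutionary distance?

A–B: 3/23 differ, p = 0.130, d = 0.143.
A–C: 7/23 differ, p = 0.304, d = 0.390.
B–C: 7/23 differ, p = 0.304, d = 0.390.
The smallest distance is between A and B.

A and B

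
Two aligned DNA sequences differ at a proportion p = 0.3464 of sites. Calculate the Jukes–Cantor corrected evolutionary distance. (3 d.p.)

0.465

d = −(3/4) ln(1 − 4p/3) = −0.75 ln(1 − 0.461867) = −0.75 ln(0.538133)
  = −0.75 × (-0.619650) = 0.464738 substitutions/site.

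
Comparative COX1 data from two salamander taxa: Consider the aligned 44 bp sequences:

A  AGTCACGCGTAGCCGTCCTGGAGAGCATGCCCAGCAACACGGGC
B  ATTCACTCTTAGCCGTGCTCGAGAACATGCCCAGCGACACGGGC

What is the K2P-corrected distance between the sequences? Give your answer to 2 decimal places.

0.18

Of 44 sites, 2 differences are transitions and 5 are transversions, so P = 2/44 ≈ 0.045455 and Q = 5/44 ≈ 0.113636.
Under the Kimura two-parameter model, d = −½ ln(1 − 2P − Q) − ¼ ln(1 − 2Q).
1 − 2P − Q = 0.795454, giving −½ ln(0.795454) = 0.114421.
1 − 2Q = 0.772728, giving −¼ ln(0.772728) = 0.064457.
d = 0.114421 + 0.064457 = 0.178878.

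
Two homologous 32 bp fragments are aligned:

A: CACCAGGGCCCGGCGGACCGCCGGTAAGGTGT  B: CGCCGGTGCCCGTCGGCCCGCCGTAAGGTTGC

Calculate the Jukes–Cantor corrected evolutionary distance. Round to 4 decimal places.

0.4042

The sequences differ at 10 of 32 sites (2, 5, 7, 13, 17, 24, 25, 27, 29, 32), so p = 10/32 = 0.3125.
d = −(3/4) ln(1 − 4p/3) = −0.75 ln(1 − 0.416667) = −0.75 ln(0.583333)
  = −0.75 × (-0.538997) = 0.404248 substitutions/site.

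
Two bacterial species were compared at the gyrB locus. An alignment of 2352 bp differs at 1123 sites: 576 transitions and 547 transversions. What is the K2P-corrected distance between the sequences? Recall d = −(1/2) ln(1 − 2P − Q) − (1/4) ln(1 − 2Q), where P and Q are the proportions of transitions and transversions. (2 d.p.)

P = 576/2352 ≈ 0.244898 and Q = 547/2352 ≈ 0.232568.
Under the Kimura two-parameter model, d = −½ ln(1 − 2P − Q) − ¼ ln(1 − 2Q).
1 − 2P − Q = 0.277636, giving −½ ln(0.277636) = 0.640722.
1 − 2Q = 0.534864, giving −¼ ln(0.534864) = 0.156436.
d = 0.640722 + 0.156436 = 0.797158.

0.80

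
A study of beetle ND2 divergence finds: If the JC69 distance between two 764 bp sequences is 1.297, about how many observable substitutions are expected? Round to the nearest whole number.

Invert JC69: p = (3/4)(1 − e^(−4d/3)) = 0.75 × (1 − e^(-1.729333)) = 0.75 × (1 − 0.177403) = 0.616948.
Expected differing sites = pL ≈ 0.616948 × 764 = 471.348272 ≈ 471.

471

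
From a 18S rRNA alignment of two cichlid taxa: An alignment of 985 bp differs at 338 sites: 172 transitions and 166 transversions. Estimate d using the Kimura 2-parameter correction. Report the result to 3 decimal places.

P = 172/985 ≈ 0.174619 and Q = 166/985 ≈ 0.168528.
Under the Kimura two-parameter model, d = −½ ln(1 − 2P − Q) − ¼ ln(1 − 2Q).
1 − 2P − Q = 0.482234, giving −½ ln(0.482234) = 0.364663.
1 − 2Q = 0.662944, giving −¼ ln(0.662944) = 0.102766.
d = 0.364663 + 0.102766 = 0.467429.

0.467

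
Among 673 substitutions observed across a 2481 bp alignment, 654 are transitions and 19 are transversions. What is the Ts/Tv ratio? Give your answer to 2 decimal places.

34.42

R = 654/19 = 34.421052… ≈ 34.42 (to 2 d.p.).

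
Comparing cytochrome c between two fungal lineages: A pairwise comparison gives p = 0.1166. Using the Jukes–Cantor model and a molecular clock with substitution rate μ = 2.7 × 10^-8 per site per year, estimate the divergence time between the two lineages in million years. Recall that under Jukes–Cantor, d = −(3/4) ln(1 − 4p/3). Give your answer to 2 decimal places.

d = −(3/4) ln(1 − 4p/3) = −0.75 ln(1 − 0.155467) = −0.75 ln(0.844533)
  = −0.75 × (-0.168971) = 0.126728 substitutions/site.
Under a molecular clock d = 2μt, so t = d/(2μ) = 0.126728 / (2 × 2.7 × 10^-8) = 2.35 million years.

2.35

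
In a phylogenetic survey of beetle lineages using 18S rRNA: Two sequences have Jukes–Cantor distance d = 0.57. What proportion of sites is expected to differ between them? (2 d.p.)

p = (3/4)(1 − e^(−4d/3)) = 0.75 × (1 − e^(-0.76)) = 0.75 × (1 − 0.467666) = 0.399251.

0.40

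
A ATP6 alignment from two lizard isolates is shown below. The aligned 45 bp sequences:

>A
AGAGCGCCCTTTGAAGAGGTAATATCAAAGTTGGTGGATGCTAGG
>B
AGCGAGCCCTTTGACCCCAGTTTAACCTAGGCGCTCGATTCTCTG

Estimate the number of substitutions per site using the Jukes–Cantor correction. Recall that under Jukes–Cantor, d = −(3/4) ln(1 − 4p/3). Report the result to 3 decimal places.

The sequences differ at 20 of 45 sites, so p = 20/45 ≈ 0.444444.
d = −(3/4) ln(1 − 4p/3) = −0.75 ln(1 − 0.592592) = −0.75 ln(0.407408)
  = −0.75 × (-0.897940) = 0.673455 substitutions/site.

0.673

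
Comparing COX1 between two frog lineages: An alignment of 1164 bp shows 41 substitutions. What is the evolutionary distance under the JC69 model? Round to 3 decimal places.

p = 41/1164 ≈ 0.035223.
d = −(3/4) ln(1 − 4p/3) = −0.75 ln(1 − 0.046964) = −0.75 ln(0.953036)
  = −0.75 × (-0.048103) = 0.036077 substitutions/site.

0.036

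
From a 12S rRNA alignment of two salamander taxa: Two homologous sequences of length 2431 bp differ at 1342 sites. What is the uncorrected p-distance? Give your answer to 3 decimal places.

0.552

p = 1342/2431 = 0.552036… ≈ 0.552 (to 3 d.p.).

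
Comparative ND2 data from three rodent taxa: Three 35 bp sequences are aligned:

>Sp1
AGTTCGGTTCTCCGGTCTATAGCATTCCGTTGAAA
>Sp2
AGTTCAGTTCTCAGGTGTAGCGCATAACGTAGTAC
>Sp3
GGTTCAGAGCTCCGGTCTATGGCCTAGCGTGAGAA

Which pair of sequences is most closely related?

Sp1–Sp2: 10/35 differ, p = 0.286, d = 0.360.
Sp1–Sp3: 11/35 differ, p = 0.314, d = 0.407.
Sp2–Sp3: 13/35 differ, p = 0.371, d = 0.513.
The smallest distance is between Sp1 and Sp2.

Sp1 and Sp2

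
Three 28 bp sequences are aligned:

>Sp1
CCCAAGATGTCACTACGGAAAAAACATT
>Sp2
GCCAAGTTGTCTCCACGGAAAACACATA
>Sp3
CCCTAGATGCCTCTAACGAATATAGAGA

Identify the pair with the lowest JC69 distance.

Sp1 and Sp2

Sp1–Sp2: 6/28 differ, p = 0.214, d = 0.252.
Sp1–Sp3: 10/28 differ, p = 0.357, d = 0.485.
Sp2–Sp3: 11/28 differ, p = 0.393, d = 0.556.
The smallest distance is between Sp1 and Sp2.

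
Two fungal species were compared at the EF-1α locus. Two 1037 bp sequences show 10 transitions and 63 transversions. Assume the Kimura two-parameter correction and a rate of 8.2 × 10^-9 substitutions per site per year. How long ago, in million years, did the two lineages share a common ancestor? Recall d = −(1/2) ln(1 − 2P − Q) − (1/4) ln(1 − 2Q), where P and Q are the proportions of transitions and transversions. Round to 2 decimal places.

4.52

P = 10/1037 ≈ 0.009643 and Q = 63/1037 ≈ 0.060752.
Under the Kimura two-parameter model, d = −½ ln(1 − 2P − Q) − ¼ ln(1 − 2Q).
1 − 2P − Q = 0.919962, giving −½ ln(0.919962) = 0.041711.
1 − 2Q = 0.878496, giving −¼ ln(0.878496) = 0.032386.
d = 0.041711 + 0.032386 = 0.074097.
Under a molecular clock d = 2μt, so t = d/(2μ) = 0.074097 / (2 × 8.2 × 10^-9) = 4.52 million years.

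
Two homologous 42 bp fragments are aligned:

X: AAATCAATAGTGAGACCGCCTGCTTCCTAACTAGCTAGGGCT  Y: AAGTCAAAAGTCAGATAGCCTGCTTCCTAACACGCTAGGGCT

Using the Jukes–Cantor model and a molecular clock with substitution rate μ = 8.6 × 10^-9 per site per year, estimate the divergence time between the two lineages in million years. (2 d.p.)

The sequences differ at 7 of 42 sites (3, 8, 12, 16, 17, 32, 33), so p = 7/42 ≈ 0.166667.
d = −(3/4) ln(1 − 4p/3) = −0.75 ln(1 − 0.222223) = −0.75 ln(0.777777)
  = −0.75 × (-0.251315) = 0.188486 substitutions/site.
Under a molecular clock d = 2μt, so t = d/(2μ) = 0.188486 / (2 × 8.6 × 10^-9) = 10.96 million years.

10.96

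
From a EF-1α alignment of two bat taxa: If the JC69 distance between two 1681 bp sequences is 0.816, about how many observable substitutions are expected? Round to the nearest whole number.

Invert JC69: p = (3/4)(1 − e^(−4d/3)) = 0.75 × (1 − e^(-1.088)) = 0.75 × (1 − 0.336890) = 0.497333.
Expected differing sites = pL ≈ 0.497333 × 1681 = 836.016773 ≈ 836.

836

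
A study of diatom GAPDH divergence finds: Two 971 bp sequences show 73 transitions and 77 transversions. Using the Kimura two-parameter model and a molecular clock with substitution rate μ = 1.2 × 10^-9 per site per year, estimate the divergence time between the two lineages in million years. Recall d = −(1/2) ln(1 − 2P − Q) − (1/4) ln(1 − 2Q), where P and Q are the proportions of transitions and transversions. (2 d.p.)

72.35

P = 73/971 ≈ 0.07518 and Q = 77/971 ≈ 0.0793.
Under the Kimura two-parameter model, d = −½ ln(1 − 2P − Q) − ¼ ln(1 − 2Q).
1 − 2P − Q = 0.77034, giving −½ ln(0.77034) = 0.130462.
1 − 2Q = 0.8414, giving −¼ ln(0.8414) = 0.043172.
d = 0.130462 + 0.043172 = 0.173634.
Under a molecular clock d = 2μt, so t = d/(2μ) = 0.173634 / (2 × 1.2 × 10^-9) = 72.35 million years.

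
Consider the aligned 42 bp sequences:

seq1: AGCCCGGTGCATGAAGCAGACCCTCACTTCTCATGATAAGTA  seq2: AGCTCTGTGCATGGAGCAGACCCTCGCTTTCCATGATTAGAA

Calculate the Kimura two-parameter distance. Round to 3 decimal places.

Of 42 sites, 5 differences are transitions and 3 are transversions, so P = 5/42 ≈ 0.119048 and Q = 3/42 ≈ 0.071429.
Under the Kimura two-parameter model, d = −½ ln(1 − 2P − Q) − ¼ ln(1 − 2Q).
1 − 2P − Q = 0.690475, giving −½ ln(0.690475) = 0.185188.
1 − 2Q = 0.857142, giving −¼ ln(0.857142) = 0.038538.
d = 0.185188 + 0.038538 = 0.223726.

0.224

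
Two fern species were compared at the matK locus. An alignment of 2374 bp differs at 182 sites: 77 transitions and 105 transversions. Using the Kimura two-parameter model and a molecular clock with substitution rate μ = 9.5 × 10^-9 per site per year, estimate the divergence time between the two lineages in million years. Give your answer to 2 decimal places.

P = 77/2374 ≈ 0.032435 and Q = 105/2374 ≈ 0.044229.
Under the Kimura two-parameter model, d = −½ ln(1 − 2P − Q) − ¼ ln(1 − 2Q).
1 − 2P − Q = 0.890901, giving −½ ln(0.890901) = 0.057761.
1 − 2Q = 0.911542, giving −¼ ln(0.911542) = 0.023154.
d = 0.057761 + 0.023154 = 0.080915.
Under a molecular clock d = 2μt, so t = d/(2μ) = 0.080915 / (2 × 9.5 × 10^-9) = 4.26 million years.

4.26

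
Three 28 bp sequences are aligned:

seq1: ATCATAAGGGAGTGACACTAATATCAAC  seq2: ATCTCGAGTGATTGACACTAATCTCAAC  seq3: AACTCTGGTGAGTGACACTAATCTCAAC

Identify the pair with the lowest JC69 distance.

seq1–seq2: 6/28 differ, p = 0.214, d = 0.252.
seq1–seq3: 7/28 differ, p = 0.250, d = 0.304.
seq2–seq3: 4/28 differ, p = 0.143, d = 0.158.
The smallest distance is between seq2 and seq3.

seq2 and seq3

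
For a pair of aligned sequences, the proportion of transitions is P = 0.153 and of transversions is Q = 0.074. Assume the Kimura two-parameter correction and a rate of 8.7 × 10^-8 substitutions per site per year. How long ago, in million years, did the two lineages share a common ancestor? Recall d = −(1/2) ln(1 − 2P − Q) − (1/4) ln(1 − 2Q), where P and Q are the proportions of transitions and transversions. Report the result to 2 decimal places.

Under the Kimura two-parameter model, d = −½ ln(1 − 2P − Q) − ¼ ln(1 − 2Q).
1 − 2P − Q = 0.62, giving −½ ln(0.62) = 0.239018.
1 − 2Q = 0.852, giving −¼ ln(0.852) = 0.040042.
d = 0.239018 + 0.040042 = 0.279060.
Under a molecular clock d = 2μt, so t = d/(2μ) = 0.279060 / (2 × 8.7 × 10^-8) = 1.60 million years.

1.60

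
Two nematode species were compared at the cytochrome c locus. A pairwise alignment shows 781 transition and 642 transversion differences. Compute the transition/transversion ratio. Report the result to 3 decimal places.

R = 781/642 = 1.216510… ≈ 1.217 (to 3 d.p.).

1.217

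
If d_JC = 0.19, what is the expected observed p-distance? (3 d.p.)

p = (3/4)(1 − e^(−4d/3)) = 0.75 × (1 − e^(-0.253333)) = 0.75 × (1 − 0.776209) = 0.167843.

0.168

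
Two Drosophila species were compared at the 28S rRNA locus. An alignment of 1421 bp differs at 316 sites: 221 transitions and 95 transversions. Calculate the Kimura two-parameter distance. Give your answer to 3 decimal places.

P = 221/1421 ≈ 0.155524 and Q = 95/1421 ≈ 0.066854.
Under the Kimura two-parameter model, d = −½ ln(1 − 2P − Q) − ¼ ln(1 − 2Q).
1 − 2P − Q = 0.622098, giving −½ ln(0.622098) = 0.237329.
1 − 2Q = 0.866292, giving −¼ ln(0.866292) = 0.035883.
d = 0.237329 + 0.035883 = 0.273212.

0.273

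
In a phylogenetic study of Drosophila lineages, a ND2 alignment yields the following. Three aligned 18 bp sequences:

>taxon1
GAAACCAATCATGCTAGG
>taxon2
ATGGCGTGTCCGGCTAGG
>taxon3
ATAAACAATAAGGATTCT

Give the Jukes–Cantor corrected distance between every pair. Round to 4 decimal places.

taxon1–taxon2: 9/18 sites differ → p = 0.5, d = −0.75 ln(1 − 0.666667) = 0.823960 ≈ 0.8240.
taxon1–taxon3: 9/18 sites differ → p = 0.5, d = −0.75 ln(1 − 0.666667) = 0.823960 ≈ 0.8240.
taxon2–taxon3: 12/18 sites differ → p ≈ 0.666667, d = −0.75 ln(1 − 0.888889) = 1.647919 ≈ 1.6479.

d(taxon1,taxon2) = 0.8240, d(taxon1,taxon3) = 0.8240, d(taxon2,taxon3) = 1.6479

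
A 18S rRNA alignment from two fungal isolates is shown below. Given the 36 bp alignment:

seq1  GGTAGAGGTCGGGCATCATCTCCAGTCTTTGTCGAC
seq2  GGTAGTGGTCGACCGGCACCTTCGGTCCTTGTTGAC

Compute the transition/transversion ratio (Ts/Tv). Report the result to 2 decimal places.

2.33

Transitions are A↔G and C↔T; transversions are all other mismatches.
Transitions: 7. Transversions: 3.
R = 7/3 = 2.333333… ≈ 2.33 (to 2 d.p.).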